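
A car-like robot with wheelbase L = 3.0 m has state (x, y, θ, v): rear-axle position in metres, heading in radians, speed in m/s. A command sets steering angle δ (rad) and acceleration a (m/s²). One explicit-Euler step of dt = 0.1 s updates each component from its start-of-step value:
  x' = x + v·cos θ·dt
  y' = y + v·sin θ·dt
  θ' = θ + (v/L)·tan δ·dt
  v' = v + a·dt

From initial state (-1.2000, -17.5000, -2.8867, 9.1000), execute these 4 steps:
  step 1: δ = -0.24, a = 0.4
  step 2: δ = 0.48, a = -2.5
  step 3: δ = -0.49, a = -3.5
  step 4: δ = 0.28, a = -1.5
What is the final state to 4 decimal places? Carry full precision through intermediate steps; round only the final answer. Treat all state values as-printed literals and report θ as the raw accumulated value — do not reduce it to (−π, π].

(-4.6581, -18.3435, -2.8785, 8.3900)

after step 1 (δ=-0.24, a=0.4): (-2.080598, -17.729449, -2.960931, 9.140000)
after step 2 (δ=0.48, a=-2.5): (-2.979723, -17.893677, -2.802318, 8.890000)
after step 3 (δ=-0.49, a=-3.5): (-3.818047, -18.189539, -2.960379, 8.540000)
after step 4 (δ=0.28, a=-1.5): (-4.658063, -18.343450, -2.878522, 8.390000)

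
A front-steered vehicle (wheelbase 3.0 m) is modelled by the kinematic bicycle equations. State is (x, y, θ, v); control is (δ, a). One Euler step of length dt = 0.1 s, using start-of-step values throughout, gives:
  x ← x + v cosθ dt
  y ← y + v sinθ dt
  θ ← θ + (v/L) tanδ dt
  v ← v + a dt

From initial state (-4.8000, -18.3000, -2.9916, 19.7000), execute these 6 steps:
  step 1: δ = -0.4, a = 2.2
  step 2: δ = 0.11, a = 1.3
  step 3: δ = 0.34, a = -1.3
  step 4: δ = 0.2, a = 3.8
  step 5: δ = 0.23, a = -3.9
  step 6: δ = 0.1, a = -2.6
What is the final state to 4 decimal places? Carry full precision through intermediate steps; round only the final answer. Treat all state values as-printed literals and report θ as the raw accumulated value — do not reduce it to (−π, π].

(-16.3843, -20.1358, -2.5999, 19.6500)

after step 1 (δ=-0.4, a=2.2): (-6.747881, -18.594379, -3.269234, 19.920000)
after step 2 (δ=0.11, a=1.3): (-8.723676, -18.340807, -3.195898, 20.050000)
after step 3 (δ=0.34, a=-1.3): (-10.725720, -18.231978, -2.959484, 19.920000)
after step 4 (δ=0.2, a=3.8): (-12.684781, -18.592736, -2.824885, 20.300000)
after step 5 (δ=0.23, a=-3.9): (-14.613820, -19.224960, -2.666448, 19.910000)
after step 6 (δ=0.1, a=-2.6): (-16.384270, -20.135777, -2.599859, 19.650000)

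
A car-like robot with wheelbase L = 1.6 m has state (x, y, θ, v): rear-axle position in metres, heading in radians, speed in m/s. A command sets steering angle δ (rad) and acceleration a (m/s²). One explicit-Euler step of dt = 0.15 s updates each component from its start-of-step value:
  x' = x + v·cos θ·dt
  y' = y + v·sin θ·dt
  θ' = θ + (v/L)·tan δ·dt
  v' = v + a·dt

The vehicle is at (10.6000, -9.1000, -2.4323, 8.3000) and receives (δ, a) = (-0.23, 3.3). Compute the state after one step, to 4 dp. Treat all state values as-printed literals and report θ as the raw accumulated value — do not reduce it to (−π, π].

(9.6553, -9.9109, -2.6145, 8.7950)

x' = 10.6000 + 8.3000·cos(-2.4323)·0.15 = 9.6553
y' = -9.1000 + 8.3000·sin(-2.4323)·0.15 = -9.9109
θ' = -2.4323 + (8.3000/1.6)·tan(-0.23)·0.15 = -2.6145
v' = 8.3000 + 3.3000·0.15 = 8.7950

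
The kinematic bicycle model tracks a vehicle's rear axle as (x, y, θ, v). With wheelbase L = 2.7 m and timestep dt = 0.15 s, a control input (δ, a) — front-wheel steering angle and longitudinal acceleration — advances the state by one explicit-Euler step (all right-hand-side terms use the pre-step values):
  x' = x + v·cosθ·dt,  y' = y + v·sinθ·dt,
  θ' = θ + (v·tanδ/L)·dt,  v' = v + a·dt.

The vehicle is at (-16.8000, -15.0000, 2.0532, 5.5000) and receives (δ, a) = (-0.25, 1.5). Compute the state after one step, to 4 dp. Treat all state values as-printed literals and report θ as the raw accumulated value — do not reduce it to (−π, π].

x' = -16.8000 + 5.5000·cos(2.0532)·0.15 = -17.1827
y' = -15.0000 + 5.5000·sin(2.0532)·0.15 = -14.2691
θ' = 2.0532 + (5.5000/2.7)·tan(-0.25)·0.15 = 1.9752
v' = 5.5000 + 1.5000·0.15 = 5.7250

(-17.1827, -14.2691, 1.9752, 5.7250)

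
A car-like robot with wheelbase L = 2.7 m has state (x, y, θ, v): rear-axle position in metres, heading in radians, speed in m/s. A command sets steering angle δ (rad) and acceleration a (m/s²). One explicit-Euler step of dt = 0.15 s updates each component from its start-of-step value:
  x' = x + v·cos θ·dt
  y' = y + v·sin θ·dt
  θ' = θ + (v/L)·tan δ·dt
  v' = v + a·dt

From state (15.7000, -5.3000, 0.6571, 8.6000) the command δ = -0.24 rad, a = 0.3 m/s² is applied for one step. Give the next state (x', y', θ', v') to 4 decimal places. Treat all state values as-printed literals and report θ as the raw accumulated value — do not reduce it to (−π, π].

(16.7214, -4.5120, 0.5402, 8.6450)

x' = 15.7000 + 8.6000·cos(0.6571)·0.15 = 16.7214
y' = -5.3000 + 8.6000·sin(0.6571)·0.15 = -4.5120
θ' = 0.6571 + (8.6000/2.7)·tan(-0.24)·0.15 = 0.5402
v' = 8.6000 + 0.3000·0.15 = 8.6450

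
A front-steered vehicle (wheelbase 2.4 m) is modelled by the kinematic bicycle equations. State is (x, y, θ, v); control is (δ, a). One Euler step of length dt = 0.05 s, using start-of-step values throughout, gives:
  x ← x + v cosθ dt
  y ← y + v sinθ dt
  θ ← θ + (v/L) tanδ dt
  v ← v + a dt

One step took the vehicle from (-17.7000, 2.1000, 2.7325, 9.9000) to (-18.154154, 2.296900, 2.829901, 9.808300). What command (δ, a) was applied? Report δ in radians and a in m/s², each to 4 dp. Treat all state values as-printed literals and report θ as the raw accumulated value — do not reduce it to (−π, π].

δ = 0.4412, a = -1.8340

a = (v'−v)/dt = (-0.091700)/0.05 = -1.8340
Δθ = θ'−θ = 0.097401;  (v·dt/L) = 9.9000·0.05/2.4 = 0.206250
tan δ = Δθ·L/(v·dt) = 0.472247  →  δ = 0.4412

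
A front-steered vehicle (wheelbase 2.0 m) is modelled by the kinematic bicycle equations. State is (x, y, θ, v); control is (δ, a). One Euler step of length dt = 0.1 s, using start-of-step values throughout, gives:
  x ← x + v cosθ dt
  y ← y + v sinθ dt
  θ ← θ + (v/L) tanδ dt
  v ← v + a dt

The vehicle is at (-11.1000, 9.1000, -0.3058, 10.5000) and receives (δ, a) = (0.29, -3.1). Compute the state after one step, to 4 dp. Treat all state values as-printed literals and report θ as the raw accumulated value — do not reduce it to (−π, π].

x' = -11.1000 + 10.5000·cos(-0.3058)·0.1 = -10.0987
y' = 9.1000 + 10.5000·sin(-0.3058)·0.1 = 8.7839
θ' = -0.3058 + (10.5000/2.0)·tan(0.29)·0.1 = -0.1491
v' = 10.5000 − 3.1000·0.1 = 10.1900

(-10.0987, 8.7839, -0.1491, 10.1900)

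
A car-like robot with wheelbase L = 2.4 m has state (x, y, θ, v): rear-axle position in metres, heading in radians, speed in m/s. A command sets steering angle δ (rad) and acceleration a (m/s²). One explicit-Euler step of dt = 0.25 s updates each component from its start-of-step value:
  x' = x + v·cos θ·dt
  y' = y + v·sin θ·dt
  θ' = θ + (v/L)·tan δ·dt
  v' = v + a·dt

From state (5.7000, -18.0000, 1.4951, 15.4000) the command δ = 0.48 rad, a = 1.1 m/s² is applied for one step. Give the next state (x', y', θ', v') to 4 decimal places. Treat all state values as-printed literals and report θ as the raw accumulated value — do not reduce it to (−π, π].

(5.9912, -14.1610, 2.3302, 15.6750)

x' = 5.7000 + 15.4000·cos(1.4951)·0.25 = 5.9912
y' = -18.0000 + 15.4000·sin(1.4951)·0.25 = -14.1610
θ' = 1.4951 + (15.4000/2.4)·tan(0.48)·0.25 = 2.3302
v' = 15.4000 + 1.1000·0.25 = 15.6750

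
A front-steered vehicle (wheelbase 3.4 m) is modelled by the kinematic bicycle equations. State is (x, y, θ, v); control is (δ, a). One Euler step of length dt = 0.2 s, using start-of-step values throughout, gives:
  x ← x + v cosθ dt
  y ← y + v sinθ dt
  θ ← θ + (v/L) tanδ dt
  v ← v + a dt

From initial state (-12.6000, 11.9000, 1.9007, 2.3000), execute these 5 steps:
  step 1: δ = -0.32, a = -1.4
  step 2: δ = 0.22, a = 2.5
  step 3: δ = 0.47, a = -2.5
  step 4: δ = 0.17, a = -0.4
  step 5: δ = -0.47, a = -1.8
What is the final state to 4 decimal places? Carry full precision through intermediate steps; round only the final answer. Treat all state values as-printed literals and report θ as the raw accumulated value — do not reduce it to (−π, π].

(-13.3233, 13.9330, 1.9202, 1.5800)

after step 1 (δ=-0.32, a=-1.4): (-12.749018, 12.335194, 1.855865, 2.020000)
after step 2 (δ=0.22, a=2.5): (-12.862632, 12.722889, 1.882436, 2.520000)
after step 3 (δ=0.47, a=-2.5): (-13.017169, 13.202613, 1.957735, 2.020000)
after step 4 (δ=0.17, a=-0.4): (-13.169620, 13.576744, 1.978132, 1.940000)
after step 5 (δ=-0.47, a=-1.8): (-13.323332, 13.932998, 1.920164, 1.580000)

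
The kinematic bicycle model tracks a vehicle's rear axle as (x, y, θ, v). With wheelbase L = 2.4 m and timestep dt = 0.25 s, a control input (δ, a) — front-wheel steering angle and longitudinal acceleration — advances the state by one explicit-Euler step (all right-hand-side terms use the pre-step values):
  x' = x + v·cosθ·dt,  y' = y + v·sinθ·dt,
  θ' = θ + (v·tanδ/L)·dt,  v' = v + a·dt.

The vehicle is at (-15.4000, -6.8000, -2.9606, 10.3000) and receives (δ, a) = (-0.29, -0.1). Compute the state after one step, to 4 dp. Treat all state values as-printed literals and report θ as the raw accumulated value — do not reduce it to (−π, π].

(-17.9329, -7.2635, -3.2808, 10.2750)

x' = -15.4000 + 10.3000·cos(-2.9606)·0.25 = -17.9329
y' = -6.8000 + 10.3000·sin(-2.9606)·0.25 = -7.2635
θ' = -2.9606 + (10.3000/2.4)·tan(-0.29)·0.25 = -3.2808
v' = 10.3000 − 0.1000·0.25 = 10.2750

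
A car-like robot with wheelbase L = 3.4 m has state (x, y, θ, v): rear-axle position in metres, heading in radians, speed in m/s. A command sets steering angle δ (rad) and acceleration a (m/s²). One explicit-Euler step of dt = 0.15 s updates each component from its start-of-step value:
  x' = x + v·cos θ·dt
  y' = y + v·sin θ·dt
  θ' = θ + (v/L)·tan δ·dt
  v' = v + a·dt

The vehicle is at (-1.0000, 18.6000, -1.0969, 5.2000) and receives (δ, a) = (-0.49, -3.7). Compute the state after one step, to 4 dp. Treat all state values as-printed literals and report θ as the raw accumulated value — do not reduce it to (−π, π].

(-0.6440, 17.9060, -1.2193, 4.6450)

x' = -1.0000 + 5.2000·cos(-1.0969)·0.15 = -0.6440
y' = 18.6000 + 5.2000·sin(-1.0969)·0.15 = 17.9060
θ' = -1.0969 + (5.2000/3.4)·tan(-0.49)·0.15 = -1.2193
v' = 5.2000 − 3.7000·0.15 = 4.6450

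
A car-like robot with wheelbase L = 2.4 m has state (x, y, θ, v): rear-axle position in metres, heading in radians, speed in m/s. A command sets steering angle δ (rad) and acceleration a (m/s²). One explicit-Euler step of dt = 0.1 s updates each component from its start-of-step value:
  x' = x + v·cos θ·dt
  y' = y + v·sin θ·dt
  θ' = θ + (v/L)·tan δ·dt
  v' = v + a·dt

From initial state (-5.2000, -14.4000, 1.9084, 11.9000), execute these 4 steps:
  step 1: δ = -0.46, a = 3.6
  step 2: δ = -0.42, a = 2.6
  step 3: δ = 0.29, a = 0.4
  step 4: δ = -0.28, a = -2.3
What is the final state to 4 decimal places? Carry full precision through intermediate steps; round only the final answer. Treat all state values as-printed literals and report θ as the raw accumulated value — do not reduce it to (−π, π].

after step 1 (δ=-0.46, a=3.6): (-5.594160, -13.277174, 1.662740, 12.260000)
after step 2 (δ=-0.42, a=2.6): (-5.706724, -12.056353, 1.434616, 12.520000)
after step 3 (δ=0.29, a=0.4): (-5.536753, -10.815944, 1.590288, 12.560000)
after step 4 (δ=-0.28, a=-2.3): (-5.561233, -9.560183, 1.439801, 12.330000)

(-5.5612, -9.5602, 1.4398, 12.3300)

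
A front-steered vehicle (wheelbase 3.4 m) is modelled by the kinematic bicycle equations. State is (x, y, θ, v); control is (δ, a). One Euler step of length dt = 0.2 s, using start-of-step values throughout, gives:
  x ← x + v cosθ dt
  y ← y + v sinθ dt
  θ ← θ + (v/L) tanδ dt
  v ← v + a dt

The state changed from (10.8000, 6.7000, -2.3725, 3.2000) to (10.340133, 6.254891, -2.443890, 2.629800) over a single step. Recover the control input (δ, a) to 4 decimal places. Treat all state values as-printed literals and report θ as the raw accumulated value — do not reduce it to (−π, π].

δ = -0.3625, a = -2.8510

a = (v'−v)/dt = (-0.570200)/0.2 = -2.8510
Δθ = θ'−θ = -0.071390;  (v·dt/L) = 3.2000·0.2/3.4 = 0.188235
tan δ = Δθ·L/(v·dt) = -0.379259  →  δ = -0.3625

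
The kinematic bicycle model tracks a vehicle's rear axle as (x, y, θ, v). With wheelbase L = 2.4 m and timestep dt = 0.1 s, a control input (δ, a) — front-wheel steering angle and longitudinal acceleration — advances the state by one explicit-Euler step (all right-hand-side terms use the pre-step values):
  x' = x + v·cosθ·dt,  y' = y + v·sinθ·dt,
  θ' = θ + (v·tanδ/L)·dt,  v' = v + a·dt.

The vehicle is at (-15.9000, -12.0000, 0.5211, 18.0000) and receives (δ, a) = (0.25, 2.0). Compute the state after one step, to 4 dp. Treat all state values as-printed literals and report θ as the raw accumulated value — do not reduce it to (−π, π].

x' = -15.9000 + 18.0000·cos(0.5211)·0.1 = -14.3389
y' = -12.0000 + 18.0000·sin(0.5211)·0.1 = -11.1039
θ' = 0.5211 + (18.0000/2.4)·tan(0.25)·0.1 = 0.7126
v' = 18.0000 + 2.0000·0.1 = 18.2000

(-14.3389, -11.1039, 0.7126, 18.2000)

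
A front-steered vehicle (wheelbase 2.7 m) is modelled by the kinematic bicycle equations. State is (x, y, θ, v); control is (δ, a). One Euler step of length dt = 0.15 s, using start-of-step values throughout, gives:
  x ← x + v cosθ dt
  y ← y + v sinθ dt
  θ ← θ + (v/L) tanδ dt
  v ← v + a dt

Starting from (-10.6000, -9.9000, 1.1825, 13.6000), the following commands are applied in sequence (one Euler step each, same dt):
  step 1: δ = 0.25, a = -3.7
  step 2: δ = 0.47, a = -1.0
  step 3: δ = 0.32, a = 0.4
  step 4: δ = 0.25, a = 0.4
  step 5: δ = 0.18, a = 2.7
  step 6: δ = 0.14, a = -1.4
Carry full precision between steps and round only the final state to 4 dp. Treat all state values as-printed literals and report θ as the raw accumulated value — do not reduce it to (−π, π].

after step 1 (δ=0.25, a=-3.7): (-9.827631, -8.011867, 1.375425, 13.045000)
after step 2 (δ=0.47, a=-1.0): (-9.447766, -6.092343, 1.743559, 12.895000)
after step 3 (δ=0.32, a=0.4): (-9.780273, -4.186887, 1.980963, 12.955000)
after step 4 (δ=0.25, a=0.4): (-10.555167, -2.404821, 2.164738, 13.015000)
after step 5 (δ=0.18, a=2.7): (-11.647709, -0.786911, 2.296312, 13.420000)
after step 6 (δ=0.14, a=-1.4): (-12.983377, 0.719130, 2.401377, 13.210000)

(-12.9834, 0.7191, 2.4014, 13.2100)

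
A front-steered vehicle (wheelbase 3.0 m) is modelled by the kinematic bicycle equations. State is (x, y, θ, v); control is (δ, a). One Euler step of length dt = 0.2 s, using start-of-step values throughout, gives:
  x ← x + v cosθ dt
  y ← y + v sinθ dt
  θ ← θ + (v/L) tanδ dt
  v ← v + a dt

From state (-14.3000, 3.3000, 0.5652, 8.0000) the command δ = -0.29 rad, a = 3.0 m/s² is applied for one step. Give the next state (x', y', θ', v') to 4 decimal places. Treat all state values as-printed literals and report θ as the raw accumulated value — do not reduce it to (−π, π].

(-12.9488, 4.1569, 0.4060, 8.6000)

x' = -14.3000 + 8.0000·cos(0.5652)·0.2 = -12.9488
y' = 3.3000 + 8.0000·sin(0.5652)·0.2 = 4.1569
θ' = 0.5652 + (8.0000/3.0)·tan(-0.29)·0.2 = 0.4060
v' = 8.0000 + 3.0000·0.2 = 8.6000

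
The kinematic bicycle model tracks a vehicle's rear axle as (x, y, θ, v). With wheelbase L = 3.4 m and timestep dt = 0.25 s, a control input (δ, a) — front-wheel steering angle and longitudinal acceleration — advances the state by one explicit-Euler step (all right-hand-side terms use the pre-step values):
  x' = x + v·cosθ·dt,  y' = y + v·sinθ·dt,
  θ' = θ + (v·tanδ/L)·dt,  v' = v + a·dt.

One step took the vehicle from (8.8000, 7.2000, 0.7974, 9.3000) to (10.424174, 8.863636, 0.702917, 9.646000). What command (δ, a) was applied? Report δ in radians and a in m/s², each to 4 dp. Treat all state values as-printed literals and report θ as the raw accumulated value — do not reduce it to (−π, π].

δ = -0.1373, a = 1.3840

a = (v'−v)/dt = (0.346000)/0.25 = 1.3840
Δθ = θ'−θ = -0.094483;  (v·dt/L) = 9.3000·0.25/3.4 = 0.683824
tan δ = Δθ·L/(v·dt) = -0.138169  →  δ = -0.1373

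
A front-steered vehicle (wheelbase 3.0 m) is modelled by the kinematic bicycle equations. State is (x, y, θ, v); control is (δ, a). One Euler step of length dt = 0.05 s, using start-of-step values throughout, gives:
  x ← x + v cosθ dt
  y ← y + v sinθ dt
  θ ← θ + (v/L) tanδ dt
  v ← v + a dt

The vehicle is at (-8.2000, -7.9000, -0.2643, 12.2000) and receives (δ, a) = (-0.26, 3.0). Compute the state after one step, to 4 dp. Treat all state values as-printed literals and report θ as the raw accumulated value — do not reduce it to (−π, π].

x' = -8.2000 + 12.2000·cos(-0.2643)·0.05 = -7.6112
y' = -7.9000 + 12.2000·sin(-0.2643)·0.05 = -8.0594
θ' = -0.2643 + (12.2000/3.0)·tan(-0.26)·0.05 = -0.3184
v' = 12.2000 + 3.0000·0.05 = 12.3500

(-7.6112, -8.0594, -0.3184, 12.3500)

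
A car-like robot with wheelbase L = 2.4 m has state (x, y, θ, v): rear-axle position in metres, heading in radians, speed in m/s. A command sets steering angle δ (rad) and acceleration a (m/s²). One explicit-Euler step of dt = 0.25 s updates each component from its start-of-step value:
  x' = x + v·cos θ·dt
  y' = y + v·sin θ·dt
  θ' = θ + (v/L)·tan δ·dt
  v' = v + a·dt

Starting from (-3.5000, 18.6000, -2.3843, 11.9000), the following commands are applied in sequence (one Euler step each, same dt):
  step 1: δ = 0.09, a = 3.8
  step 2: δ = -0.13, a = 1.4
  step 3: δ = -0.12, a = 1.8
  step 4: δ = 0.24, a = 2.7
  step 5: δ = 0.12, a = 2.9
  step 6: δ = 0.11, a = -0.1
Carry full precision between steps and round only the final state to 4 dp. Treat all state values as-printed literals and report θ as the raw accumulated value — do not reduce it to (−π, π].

after step 1 (δ=0.09, a=3.8): (-5.661928, 16.556304, -2.272435, 12.850000)
after step 2 (δ=-0.13, a=1.4): (-7.735502, 14.102644, -2.447433, 13.200000)
after step 3 (δ=-0.12, a=1.8): (-10.271853, 11.991502, -2.613229, 13.650000)
after step 4 (δ=0.24, a=2.7): (-13.219002, 10.271190, -2.265273, 14.325000)
after step 5 (δ=0.12, a=2.9): (-15.510941, 7.519397, -2.085346, 15.050000)
after step 6 (δ=0.11, a=-0.1): (-17.362628, 4.244086, -1.912199, 15.025000)

(-17.3626, 4.2441, -1.9122, 15.0250)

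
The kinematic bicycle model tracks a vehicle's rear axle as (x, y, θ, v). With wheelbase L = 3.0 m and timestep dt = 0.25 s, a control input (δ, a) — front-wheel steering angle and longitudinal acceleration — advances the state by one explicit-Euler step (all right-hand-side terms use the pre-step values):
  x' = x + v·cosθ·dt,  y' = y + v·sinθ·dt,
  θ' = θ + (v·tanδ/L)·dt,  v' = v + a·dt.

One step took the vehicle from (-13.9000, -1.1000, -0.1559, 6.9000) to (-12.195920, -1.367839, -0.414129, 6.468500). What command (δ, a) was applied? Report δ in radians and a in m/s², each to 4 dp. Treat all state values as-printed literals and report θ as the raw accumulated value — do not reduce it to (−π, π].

δ = -0.4221, a = -1.7260

a = (v'−v)/dt = (-0.431500)/0.25 = -1.7260
Δθ = θ'−θ = -0.258229;  (v·dt/L) = 6.9000·0.25/3.0 = 0.575000
tan δ = Δθ·L/(v·dt) = -0.449094  →  δ = -0.4221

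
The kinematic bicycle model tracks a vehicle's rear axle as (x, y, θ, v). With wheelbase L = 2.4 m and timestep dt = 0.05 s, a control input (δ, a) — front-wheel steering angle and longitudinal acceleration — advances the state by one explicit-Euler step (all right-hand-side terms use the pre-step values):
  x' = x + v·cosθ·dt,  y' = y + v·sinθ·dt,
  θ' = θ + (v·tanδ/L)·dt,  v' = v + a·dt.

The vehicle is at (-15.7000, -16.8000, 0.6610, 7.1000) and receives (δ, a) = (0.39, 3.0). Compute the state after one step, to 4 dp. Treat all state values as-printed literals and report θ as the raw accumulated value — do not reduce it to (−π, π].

(-15.4198, -16.5821, 0.7218, 7.2500)

x' = -15.7000 + 7.1000·cos(0.6610)·0.05 = -15.4198
y' = -16.8000 + 7.1000·sin(0.6610)·0.05 = -16.5821
θ' = 0.6610 + (7.1000/2.4)·tan(0.39)·0.05 = 0.7218
v' = 7.1000 + 3.0000·0.05 = 7.2500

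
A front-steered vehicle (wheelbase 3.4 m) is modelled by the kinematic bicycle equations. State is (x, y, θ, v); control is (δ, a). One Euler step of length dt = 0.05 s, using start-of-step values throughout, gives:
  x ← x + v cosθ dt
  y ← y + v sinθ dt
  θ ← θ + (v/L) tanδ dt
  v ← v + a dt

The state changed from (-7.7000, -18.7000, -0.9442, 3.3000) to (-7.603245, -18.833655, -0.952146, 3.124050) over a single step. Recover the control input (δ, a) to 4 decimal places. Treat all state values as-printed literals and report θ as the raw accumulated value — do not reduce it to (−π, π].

δ = -0.1623, a = -3.5190

a = (v'−v)/dt = (-0.175950)/0.05 = -3.5190
Δθ = θ'−θ = -0.007946;  (v·dt/L) = 3.3000·0.05/3.4 = 0.048529
tan δ = Δθ·L/(v·dt) = -0.163736  →  δ = -0.1623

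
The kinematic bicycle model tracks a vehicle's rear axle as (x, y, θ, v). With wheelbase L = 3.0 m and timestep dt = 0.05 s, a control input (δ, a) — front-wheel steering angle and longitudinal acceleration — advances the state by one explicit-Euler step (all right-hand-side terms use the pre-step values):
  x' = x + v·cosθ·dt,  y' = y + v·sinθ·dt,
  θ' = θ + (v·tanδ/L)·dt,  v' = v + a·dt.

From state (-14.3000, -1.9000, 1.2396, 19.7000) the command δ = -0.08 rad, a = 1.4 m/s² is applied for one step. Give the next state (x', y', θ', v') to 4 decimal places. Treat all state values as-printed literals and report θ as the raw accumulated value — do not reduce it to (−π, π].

x' = -14.3000 + 19.7000·cos(1.2396)·0.05 = -13.9797
y' = -1.9000 + 19.7000·sin(1.2396)·0.05 = -0.9685
θ' = 1.2396 + (19.7000/3.0)·tan(-0.08)·0.05 = 1.2133
v' = 19.7000 + 1.4000·0.05 = 19.7700

(-13.9797, -0.9685, 1.2133, 19.7700)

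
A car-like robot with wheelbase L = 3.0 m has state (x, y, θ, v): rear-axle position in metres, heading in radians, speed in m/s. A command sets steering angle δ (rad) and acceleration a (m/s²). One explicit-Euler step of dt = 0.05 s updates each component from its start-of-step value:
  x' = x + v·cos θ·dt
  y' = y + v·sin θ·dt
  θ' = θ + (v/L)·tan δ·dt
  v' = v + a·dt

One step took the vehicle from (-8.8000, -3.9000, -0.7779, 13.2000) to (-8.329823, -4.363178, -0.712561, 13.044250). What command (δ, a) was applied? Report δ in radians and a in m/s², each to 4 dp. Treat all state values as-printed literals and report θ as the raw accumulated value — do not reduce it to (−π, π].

δ = 0.2887, a = -3.1150

a = (v'−v)/dt = (-0.155750)/0.05 = -3.1150
Δθ = θ'−θ = 0.065339;  (v·dt/L) = 13.2000·0.05/3.0 = 0.220000
tan δ = Δθ·L/(v·dt) = 0.296995  →  δ = 0.2887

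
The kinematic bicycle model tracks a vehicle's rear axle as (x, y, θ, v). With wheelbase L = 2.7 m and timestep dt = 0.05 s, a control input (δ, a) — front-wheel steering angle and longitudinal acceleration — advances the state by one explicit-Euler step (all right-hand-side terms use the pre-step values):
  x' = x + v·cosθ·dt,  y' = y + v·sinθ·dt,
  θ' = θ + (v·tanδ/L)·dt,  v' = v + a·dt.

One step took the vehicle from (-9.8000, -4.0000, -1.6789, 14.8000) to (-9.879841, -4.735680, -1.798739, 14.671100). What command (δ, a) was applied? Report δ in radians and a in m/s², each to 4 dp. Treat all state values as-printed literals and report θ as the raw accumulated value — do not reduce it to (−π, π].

δ = -0.4122, a = -2.5780

a = (v'−v)/dt = (-0.128900)/0.05 = -2.5780
Δθ = θ'−θ = -0.119839;  (v·dt/L) = 14.8000·0.05/2.7 = 0.274074
tan δ = Δθ·L/(v·dt) = -0.437250  →  δ = -0.4122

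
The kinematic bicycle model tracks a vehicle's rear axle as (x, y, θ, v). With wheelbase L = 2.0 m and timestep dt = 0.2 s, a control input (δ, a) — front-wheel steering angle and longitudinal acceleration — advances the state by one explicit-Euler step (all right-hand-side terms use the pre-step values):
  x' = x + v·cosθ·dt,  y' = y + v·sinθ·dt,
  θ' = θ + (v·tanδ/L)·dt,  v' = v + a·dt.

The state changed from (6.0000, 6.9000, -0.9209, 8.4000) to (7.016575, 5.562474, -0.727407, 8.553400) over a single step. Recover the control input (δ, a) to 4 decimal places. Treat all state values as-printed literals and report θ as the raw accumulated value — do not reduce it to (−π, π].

δ = 0.2264, a = 0.7670

a = (v'−v)/dt = (0.153400)/0.2 = 0.7670
Δθ = θ'−θ = 0.193493;  (v·dt/L) = 8.4000·0.2/2.0 = 0.840000
tan δ = Δθ·L/(v·dt) = 0.230349  →  δ = 0.2264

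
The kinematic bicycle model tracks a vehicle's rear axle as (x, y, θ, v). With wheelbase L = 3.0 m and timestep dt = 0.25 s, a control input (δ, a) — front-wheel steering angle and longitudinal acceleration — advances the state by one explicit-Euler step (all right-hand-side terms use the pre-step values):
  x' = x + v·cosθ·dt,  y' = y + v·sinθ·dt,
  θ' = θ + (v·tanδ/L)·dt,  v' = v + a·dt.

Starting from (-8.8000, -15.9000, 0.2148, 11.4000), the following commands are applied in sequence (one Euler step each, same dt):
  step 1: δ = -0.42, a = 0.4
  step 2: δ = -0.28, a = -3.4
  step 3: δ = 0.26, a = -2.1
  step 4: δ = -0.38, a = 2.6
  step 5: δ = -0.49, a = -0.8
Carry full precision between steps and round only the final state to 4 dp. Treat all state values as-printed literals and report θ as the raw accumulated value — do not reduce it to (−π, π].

after step 1 (δ=-0.42, a=0.4): (-6.015496, -15.292517, -0.209444, 11.500000)
after step 2 (δ=-0.28, a=-3.4): (-3.203324, -15.890275, -0.485017, 10.650000)
after step 3 (δ=0.26, a=-2.1): (-0.847898, -17.131595, -0.248923, 10.125000)
after step 4 (δ=-0.38, a=2.6): (1.605335, -17.755193, -0.585927, 10.775000)
after step 5 (δ=-0.49, a=-0.8): (3.849767, -19.244762, -1.064865, 10.575000)

(3.8498, -19.2448, -1.0649, 10.5750)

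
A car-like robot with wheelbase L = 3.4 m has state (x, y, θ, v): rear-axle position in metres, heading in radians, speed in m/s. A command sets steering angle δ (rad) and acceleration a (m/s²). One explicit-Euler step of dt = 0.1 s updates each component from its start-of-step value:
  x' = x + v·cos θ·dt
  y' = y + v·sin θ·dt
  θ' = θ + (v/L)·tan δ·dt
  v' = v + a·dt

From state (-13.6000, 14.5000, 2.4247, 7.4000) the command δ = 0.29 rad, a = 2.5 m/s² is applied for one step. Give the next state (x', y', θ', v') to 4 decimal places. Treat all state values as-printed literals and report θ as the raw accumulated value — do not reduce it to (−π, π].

(-14.1578, 14.9862, 2.4896, 7.6500)

x' = -13.6000 + 7.4000·cos(2.4247)·0.1 = -14.1578
y' = 14.5000 + 7.4000·sin(2.4247)·0.1 = 14.9862
θ' = 2.4247 + (7.4000/3.4)·tan(0.29)·0.1 = 2.4896
v' = 7.4000 + 2.5000·0.1 = 7.6500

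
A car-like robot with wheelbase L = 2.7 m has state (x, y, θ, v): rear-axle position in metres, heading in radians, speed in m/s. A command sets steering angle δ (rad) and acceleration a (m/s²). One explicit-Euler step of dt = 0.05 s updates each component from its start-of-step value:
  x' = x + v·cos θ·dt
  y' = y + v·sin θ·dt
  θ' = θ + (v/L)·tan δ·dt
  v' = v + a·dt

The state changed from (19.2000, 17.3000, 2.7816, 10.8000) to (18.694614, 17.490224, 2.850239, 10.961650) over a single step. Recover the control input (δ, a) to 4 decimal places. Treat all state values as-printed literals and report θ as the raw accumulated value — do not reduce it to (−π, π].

a = (v'−v)/dt = (0.161650)/0.05 = 3.2330
Δθ = θ'−θ = 0.068639;  (v·dt/L) = 10.8000·0.05/2.7 = 0.200000
tan δ = Δθ·L/(v·dt) = 0.343195  →  δ = 0.3306

δ = 0.3306, a = 3.2330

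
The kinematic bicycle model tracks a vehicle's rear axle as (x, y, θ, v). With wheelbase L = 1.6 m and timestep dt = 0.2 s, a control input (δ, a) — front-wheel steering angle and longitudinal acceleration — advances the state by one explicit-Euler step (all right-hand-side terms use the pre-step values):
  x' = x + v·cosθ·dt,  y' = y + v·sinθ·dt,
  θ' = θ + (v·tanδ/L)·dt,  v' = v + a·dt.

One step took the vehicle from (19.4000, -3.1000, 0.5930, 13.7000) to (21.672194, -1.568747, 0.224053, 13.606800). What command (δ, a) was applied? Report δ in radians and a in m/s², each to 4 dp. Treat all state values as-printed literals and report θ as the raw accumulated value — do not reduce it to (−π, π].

δ = -0.2122, a = -0.4660

a = (v'−v)/dt = (-0.093200)/0.2 = -0.4660
Δθ = θ'−θ = -0.368947;  (v·dt/L) = 13.7000·0.2/1.6 = 1.712500
tan δ = Δθ·L/(v·dt) = -0.215444  →  δ = -0.2122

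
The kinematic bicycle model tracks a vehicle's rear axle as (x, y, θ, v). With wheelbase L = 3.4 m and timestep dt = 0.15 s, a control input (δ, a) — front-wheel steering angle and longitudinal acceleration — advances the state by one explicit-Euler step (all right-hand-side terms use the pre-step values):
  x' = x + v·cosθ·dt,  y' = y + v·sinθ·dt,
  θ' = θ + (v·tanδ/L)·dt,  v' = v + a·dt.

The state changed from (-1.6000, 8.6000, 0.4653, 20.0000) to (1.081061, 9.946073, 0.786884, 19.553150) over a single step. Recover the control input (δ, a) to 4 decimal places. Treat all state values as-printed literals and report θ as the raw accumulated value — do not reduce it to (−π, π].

δ = 0.3495, a = -2.9790

a = (v'−v)/dt = (-0.446850)/0.15 = -2.9790
Δθ = θ'−θ = 0.321584;  (v·dt/L) = 20.0000·0.15/3.4 = 0.882353
tan δ = Δθ·L/(v·dt) = 0.364462  →  δ = 0.3495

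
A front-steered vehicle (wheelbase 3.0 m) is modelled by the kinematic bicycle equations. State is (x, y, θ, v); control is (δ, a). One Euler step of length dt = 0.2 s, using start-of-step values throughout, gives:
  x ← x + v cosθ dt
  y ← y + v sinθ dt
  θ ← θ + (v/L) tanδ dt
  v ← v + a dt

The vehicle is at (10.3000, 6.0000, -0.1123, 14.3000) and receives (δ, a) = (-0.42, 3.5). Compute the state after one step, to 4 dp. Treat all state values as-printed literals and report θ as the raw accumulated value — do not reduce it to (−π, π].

x' = 10.3000 + 14.3000·cos(-0.1123)·0.2 = 13.1420
y' = 6.0000 + 14.3000·sin(-0.1123)·0.2 = 5.6795
θ' = -0.1123 + (14.3000/3.0)·tan(-0.42)·0.2 = -0.5380
v' = 14.3000 + 3.5000·0.2 = 15.0000

(13.1420, 5.6795, -0.5380, 15.0000)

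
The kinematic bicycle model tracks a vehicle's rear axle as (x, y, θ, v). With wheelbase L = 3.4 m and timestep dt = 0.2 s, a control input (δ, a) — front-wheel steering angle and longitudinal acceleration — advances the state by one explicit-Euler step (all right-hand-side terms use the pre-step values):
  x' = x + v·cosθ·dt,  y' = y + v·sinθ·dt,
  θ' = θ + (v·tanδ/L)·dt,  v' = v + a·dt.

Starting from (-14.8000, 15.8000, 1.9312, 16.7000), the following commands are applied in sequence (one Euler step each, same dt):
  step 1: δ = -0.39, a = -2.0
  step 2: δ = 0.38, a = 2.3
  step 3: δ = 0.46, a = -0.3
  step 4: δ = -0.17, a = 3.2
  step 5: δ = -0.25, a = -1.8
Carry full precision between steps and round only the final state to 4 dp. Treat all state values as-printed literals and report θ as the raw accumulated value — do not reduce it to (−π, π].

after step 1 (δ=-0.39, a=-2.0): (-15.977858, 18.925420, 1.527399, 16.300000)
after step 2 (δ=0.38, a=2.3): (-15.836427, 22.182351, 1.910365, 16.760000)
after step 3 (δ=0.46, a=-0.3): (-16.952913, 25.342946, 2.398820, 16.700000)
after step 4 (δ=-0.17, a=3.2): (-19.413143, 27.601899, 2.230192, 17.340000)
after step 5 (δ=-0.25, a=-1.8): (-21.537776, 30.342877, 1.969743, 16.980000)

(-21.5378, 30.3429, 1.9697, 16.9800)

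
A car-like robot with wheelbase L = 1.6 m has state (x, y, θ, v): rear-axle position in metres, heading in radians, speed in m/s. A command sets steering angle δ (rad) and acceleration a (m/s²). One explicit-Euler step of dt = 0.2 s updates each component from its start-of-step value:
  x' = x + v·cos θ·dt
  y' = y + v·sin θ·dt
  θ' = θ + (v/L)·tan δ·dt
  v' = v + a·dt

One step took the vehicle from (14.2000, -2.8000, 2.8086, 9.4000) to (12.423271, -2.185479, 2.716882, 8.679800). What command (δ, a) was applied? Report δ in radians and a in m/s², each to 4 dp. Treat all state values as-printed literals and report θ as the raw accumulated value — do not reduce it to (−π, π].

a = (v'−v)/dt = (-0.720200)/0.2 = -3.6010
Δθ = θ'−θ = -0.091718;  (v·dt/L) = 9.4000·0.2/1.6 = 1.175000
tan δ = Δθ·L/(v·dt) = -0.078058  →  δ = -0.0779

δ = -0.0779, a = -3.6010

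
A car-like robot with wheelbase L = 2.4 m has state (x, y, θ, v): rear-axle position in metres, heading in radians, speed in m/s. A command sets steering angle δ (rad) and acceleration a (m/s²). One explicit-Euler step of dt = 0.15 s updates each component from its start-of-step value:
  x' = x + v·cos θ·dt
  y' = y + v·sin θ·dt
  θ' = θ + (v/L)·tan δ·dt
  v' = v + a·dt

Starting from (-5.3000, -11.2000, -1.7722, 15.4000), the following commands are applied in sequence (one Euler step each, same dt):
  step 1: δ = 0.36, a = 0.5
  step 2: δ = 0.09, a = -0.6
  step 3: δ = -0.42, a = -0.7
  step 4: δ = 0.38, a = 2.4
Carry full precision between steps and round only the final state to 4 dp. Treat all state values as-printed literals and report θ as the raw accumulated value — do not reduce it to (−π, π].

after step 1 (δ=0.36, a=0.5): (-5.762104, -13.463307, -1.409912, 15.475000)
after step 2 (δ=0.09, a=-0.6): (-5.390260, -15.754581, -1.322630, 15.385000)
after step 3 (δ=-0.42, a=-0.7): (-4.823414, -17.991631, -1.752037, 15.280000)
after step 4 (δ=0.38, a=2.4): (-5.236547, -20.246090, -1.370598, 15.640000)

(-5.2365, -20.2461, -1.3706, 15.6400)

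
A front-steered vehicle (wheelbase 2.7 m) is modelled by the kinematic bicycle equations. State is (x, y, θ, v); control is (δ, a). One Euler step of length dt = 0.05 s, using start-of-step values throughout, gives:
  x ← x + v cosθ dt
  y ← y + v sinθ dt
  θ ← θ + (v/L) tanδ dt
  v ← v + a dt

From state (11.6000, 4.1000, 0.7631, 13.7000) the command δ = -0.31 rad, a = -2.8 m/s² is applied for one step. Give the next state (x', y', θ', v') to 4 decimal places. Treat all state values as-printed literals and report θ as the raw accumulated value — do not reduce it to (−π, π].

x' = 11.6000 + 13.7000·cos(0.7631)·0.05 = 12.0950
y' = 4.1000 + 13.7000·sin(0.7631)·0.05 = 4.5734
θ' = 0.7631 + (13.7000/2.7)·tan(-0.31)·0.05 = 0.6818
v' = 13.7000 − 2.8000·0.05 = 13.5600

(12.0950, 4.5734, 0.6818, 13.5600)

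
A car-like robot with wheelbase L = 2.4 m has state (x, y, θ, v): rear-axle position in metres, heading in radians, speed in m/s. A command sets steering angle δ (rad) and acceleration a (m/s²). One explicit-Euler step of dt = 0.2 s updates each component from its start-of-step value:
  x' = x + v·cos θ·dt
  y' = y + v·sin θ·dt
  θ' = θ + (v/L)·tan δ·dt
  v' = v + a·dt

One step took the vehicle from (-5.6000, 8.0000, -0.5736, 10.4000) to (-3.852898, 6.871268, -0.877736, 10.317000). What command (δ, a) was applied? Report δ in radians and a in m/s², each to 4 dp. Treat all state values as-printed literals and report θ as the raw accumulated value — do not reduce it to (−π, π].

a = (v'−v)/dt = (-0.083000)/0.2 = -0.4150
Δθ = θ'−θ = -0.304136;  (v·dt/L) = 10.4000·0.2/2.4 = 0.866667
tan δ = Δθ·L/(v·dt) = -0.350926  →  δ = -0.3375

δ = -0.3375, a = -0.4150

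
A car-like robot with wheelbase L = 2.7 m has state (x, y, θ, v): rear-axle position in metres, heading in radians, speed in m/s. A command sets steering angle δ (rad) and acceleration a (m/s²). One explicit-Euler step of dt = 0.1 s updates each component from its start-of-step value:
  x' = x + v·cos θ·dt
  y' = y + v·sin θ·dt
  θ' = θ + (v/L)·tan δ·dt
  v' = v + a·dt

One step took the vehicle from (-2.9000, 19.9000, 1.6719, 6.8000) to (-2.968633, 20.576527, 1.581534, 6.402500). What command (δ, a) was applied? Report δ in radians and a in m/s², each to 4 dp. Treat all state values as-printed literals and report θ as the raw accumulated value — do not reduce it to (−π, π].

δ = -0.3445, a = -3.9750

a = (v'−v)/dt = (-0.397500)/0.1 = -3.9750
Δθ = θ'−θ = -0.090366;  (v·dt/L) = 6.8000·0.1/2.7 = 0.251852
tan δ = Δθ·L/(v·dt) = -0.358806  →  δ = -0.3445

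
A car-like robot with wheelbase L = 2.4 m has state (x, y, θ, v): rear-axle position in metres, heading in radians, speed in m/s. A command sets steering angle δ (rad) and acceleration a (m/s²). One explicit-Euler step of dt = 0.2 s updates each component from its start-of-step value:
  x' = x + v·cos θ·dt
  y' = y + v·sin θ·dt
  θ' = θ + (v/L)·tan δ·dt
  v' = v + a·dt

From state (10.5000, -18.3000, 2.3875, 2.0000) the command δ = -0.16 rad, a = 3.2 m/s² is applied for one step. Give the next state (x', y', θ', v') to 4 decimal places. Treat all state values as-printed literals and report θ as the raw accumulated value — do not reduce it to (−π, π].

(10.2084, -18.0261, 2.3606, 2.6400)

x' = 10.5000 + 2.0000·cos(2.3875)·0.2 = 10.2084
y' = -18.3000 + 2.0000·sin(2.3875)·0.2 = -18.0261
θ' = 2.3875 + (2.0000/2.4)·tan(-0.16)·0.2 = 2.3606
v' = 2.0000 + 3.2000·0.2 = 2.6400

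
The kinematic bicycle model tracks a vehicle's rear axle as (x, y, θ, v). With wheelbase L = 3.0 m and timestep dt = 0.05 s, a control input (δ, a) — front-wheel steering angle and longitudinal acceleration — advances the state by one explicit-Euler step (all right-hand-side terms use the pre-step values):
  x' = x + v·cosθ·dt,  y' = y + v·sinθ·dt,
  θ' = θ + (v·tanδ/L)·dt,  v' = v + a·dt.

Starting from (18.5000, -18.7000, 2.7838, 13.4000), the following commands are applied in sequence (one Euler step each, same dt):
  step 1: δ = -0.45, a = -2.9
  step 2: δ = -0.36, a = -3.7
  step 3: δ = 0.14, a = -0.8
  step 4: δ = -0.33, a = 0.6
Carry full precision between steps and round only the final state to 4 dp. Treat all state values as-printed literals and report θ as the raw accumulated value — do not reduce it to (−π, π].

after step 1 (δ=-0.45, a=-2.9): (17.872430, -18.465361, 2.675918, 13.255000)
after step 2 (δ=-0.36, a=-3.7): (17.280250, -18.167769, 2.592764, 13.070000)
after step 3 (δ=0.14, a=-0.8): (16.722726, -17.826846, 2.623462, 13.030000)
after step 4 (δ=-0.33, a=0.6): (16.156737, -17.504186, 2.549077, 13.060000)

(16.1567, -17.5042, 2.5491, 13.0600)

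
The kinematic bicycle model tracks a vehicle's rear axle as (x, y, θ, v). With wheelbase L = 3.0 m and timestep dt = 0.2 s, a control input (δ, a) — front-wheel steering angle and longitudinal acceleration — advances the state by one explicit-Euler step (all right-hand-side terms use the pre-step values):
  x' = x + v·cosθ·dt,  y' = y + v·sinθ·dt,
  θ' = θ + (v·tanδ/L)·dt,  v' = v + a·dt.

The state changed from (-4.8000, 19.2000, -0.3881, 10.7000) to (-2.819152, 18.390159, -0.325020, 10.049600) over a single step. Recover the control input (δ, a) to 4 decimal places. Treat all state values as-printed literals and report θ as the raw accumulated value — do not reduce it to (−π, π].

δ = 0.0882, a = -3.2520

a = (v'−v)/dt = (-0.650400)/0.2 = -3.2520
Δθ = θ'−θ = 0.063080;  (v·dt/L) = 10.7000·0.2/3.0 = 0.713333
tan δ = Δθ·L/(v·dt) = 0.088430  →  δ = 0.0882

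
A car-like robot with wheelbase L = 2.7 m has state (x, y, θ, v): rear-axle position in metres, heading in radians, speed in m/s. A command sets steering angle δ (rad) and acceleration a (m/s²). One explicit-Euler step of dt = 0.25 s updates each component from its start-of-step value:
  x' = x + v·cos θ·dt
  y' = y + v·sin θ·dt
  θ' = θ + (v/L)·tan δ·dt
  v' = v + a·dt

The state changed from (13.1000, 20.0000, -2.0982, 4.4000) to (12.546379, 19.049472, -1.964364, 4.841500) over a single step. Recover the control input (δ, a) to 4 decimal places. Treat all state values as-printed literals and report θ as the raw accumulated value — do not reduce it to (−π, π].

a = (v'−v)/dt = (0.441500)/0.25 = 1.7660
Δθ = θ'−θ = 0.133836;  (v·dt/L) = 4.4000·0.25/2.7 = 0.407407
tan δ = Δθ·L/(v·dt) = 0.328507  →  δ = 0.3174

δ = 0.3174, a = 1.7660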